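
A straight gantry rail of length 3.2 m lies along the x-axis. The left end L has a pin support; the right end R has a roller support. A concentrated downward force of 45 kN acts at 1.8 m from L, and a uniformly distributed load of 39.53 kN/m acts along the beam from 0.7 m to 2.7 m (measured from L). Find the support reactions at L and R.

Resultant of the distributed load: 39.53 × 2 = 79.06 kN at 1.7 m from L.
Moments about L: R_y·3.2 − 45·1.8 − (39.53·2)·1.7 = 0 → R_y = 215.402/3.2 = 67.3131 ≈ 67.31 kN.
ΣF_y = 0: L_y + 67.3131 − 45 − 39.53·2 = 0 → L_y = 56.75 kN.
ΣF_x = 0: no horizontal applied forces, so L_x = 0.

L_x = 0, L_y = 56.75 kN, R_y = 67.31 kN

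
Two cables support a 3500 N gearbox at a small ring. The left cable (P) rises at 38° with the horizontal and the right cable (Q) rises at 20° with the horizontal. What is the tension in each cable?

ΣF_x = 0: −T_P·cos38° + T_Q·cos20° = 0 → T_Q = 0.838584·T_P.
ΣF_y = 0: T_P·sin38° + T_Q·sin20° = 3500.
Substitute: T_P·(0.615661 + 0.838584·0.34202) = 3500 → T_P = 3878.23 ≈ 3878 N.
Then T_Q = 0.838584 × 3878.23 = 3252 N.

T_P = 3878 N, T_Q = 3252 N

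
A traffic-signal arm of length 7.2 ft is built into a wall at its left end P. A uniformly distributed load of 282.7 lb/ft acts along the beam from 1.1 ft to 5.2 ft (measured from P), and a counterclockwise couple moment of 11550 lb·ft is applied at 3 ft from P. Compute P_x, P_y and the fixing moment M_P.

P_x = 0, P_y = 1159 lb, M_P = -7899 lb·ft

Resultant of the distributed load: 282.7 × 4.1 = 1159.07 lb at 3.15 ft from P.
ΣF_x = 0: P_x = 0.
ΣF_y = 0: P_y − 282.7·4.1 = 0 → P_y = 1159 lb.
ΣM about P: M_P − (282.7·4.1)·3.15 + 11550 = 0 → M_P = -7899 lb·ft.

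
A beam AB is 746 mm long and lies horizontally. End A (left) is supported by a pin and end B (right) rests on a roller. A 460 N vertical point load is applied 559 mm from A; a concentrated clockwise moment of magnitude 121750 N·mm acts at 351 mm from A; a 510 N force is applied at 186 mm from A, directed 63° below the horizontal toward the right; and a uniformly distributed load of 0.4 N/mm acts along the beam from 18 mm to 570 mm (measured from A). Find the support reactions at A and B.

Resultant of the distributed load: 0.4 × 552 = 220.8 N at 294 mm from A.
Taking moments about A: B_y·746 − 460·559 − 121750 − 510·sin63°·186 − (0.4·552)·294 = 0 → B_y = 528326/746 = 708.212 ≈ 708.2 N.
ΣF_y = 0: A_y + 708.212 − 460 − 510·sin63° − 0.4·552 = 0 → A_y = 427.0 N.
ΣF_x = 0: A_x + 510·cos63° = 0 → A_x = -231.5 N.

A_x = -231.5 N, A_y = 427.0 N, B_y = 708.2 N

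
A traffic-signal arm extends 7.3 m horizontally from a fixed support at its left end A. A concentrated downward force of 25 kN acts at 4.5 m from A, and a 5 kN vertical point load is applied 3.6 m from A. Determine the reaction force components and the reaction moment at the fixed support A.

A_x = 0, A_y = 30.00 kN, M_A = 130.5 kN·m

ΣF_x = 0: A_x = 0.
ΣF_y = 0: A_y − 25 − 5 = 0 → A_y = 30.00 kN.
ΣM about A: M_A − 25·4.5 − 5·3.6 = 0 → M_A = 130.5 kN·m.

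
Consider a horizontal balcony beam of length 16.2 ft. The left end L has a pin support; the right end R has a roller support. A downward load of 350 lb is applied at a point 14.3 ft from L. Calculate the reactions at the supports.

L_x = 0, L_y = 41.05 lb, R_y = 309.0 lb

ΣM about L: R_y·16.2 − 350·14.3 = 0 → R_y = 5005/16.2 = 308.951 ≈ 309.0 lb.
ΣF_y = 0: L_y + 308.951 − 350 = 0 → L_y = 41.05 lb.
ΣF_x = 0: no horizontal applied forces, so L_x = 0.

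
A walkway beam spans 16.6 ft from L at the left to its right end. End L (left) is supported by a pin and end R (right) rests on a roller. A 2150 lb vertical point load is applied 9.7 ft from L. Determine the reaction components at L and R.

L_x = 0, L_y = 893.7 lb, R_y = 1256 lb

ΣM about L: R_y·16.6 − 2150·9.7 = 0 → R_y = 20855/16.6 = 1256.33 ≈ 1256 lb.
ΣF_y = 0: L_y + 1256.33 − 2150 = 0 → L_y = 893.7 lb.
ΣF_x = 0: no horizontal applied forces, so L_x = 0.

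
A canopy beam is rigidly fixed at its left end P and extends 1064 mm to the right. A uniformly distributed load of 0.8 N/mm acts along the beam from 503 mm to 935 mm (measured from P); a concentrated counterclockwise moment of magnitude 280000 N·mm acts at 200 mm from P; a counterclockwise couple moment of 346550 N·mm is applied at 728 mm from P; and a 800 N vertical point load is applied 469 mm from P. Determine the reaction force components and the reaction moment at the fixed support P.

P_x = 0, P_y = 1146 N, M_P = -2864 N·mm

Resultant of the distributed load: 0.8 × 432 = 345.6 N at 719 mm from P.
ΣF_x = 0: P_x = 0.
ΣF_y = 0: P_y − 0.8·432 − 800 = 0 → P_y = 1146 N.
ΣM about P: M_P − (0.8·432)·719 + 280000 + 346550 − 800·469 = 0 → M_P = -2864 N·mm.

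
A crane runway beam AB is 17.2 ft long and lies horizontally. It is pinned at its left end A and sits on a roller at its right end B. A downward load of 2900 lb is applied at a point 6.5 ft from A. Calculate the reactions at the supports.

A_x = 0, A_y = 1804 lb, B_y = 1096 lb

ΣM about A: B_y·17.2 − 2900·6.5 = 0 → B_y = 18850/17.2 = 1095.93 ≈ 1096 lb.
ΣF_y = 0: A_y + 1095.93 − 2900 = 0 → A_y = 1804 lb.
ΣF_x = 0: no horizontal applied forces, so A_x = 0.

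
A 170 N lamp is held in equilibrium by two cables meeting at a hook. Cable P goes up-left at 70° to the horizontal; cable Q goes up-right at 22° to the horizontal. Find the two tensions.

T_P = 157.7 N, T_Q = 58.18 N

ΣF_x = 0: −T_P·cos70° + T_Q·cos22° = 0 → T_Q = 0.368881·T_P.
ΣF_y = 0: T_P·sin70° + T_Q·sin22° = 170.
Substitute: T_P·(0.939693 + 0.368881·0.374607) = 170 → T_P = 157.717 ≈ 157.7 N.
Then T_Q = 0.368881 × 157.717 = 58.18 N.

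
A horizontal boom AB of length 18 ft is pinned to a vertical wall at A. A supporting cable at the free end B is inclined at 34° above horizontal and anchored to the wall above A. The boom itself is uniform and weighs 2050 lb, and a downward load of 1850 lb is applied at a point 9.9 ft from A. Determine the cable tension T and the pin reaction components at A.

T = 3653 lb, A_x = 3028 lb, A_y = 1857 lb

ΣM about A: T·sin34°·18 − 2050·9 − 1850·9.9 = 0 → T = 36765/(18·0.559193) = 3652.59 ≈ 3653 lb.
ΣF_x = 0: A_x − T·cos34° = 0 → A_x = 3652.59 × 0.829038 = 3028 lb.
ΣF_y = 0: A_y + T·sin34° − 2050 − 1850 = 0 → A_y = 3900 − 3652.59 × 0.559193 = 1857 lb.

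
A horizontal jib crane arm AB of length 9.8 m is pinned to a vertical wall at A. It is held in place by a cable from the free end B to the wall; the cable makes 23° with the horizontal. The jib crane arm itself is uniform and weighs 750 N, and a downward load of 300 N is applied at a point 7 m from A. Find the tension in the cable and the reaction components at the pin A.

ΣM about A: T·sin23°·9.8 − 750·4.9 − 300·7 = 0 → T = 5775/(9.8·0.390731) = 1508.16 ≈ 1508 N.
ΣF_x = 0: A_x − T·cos23° = 0 → A_x = 1508.16 × 0.920505 = 1388 N.
ΣF_y = 0: A_y + T·sin23° − 750 − 300 = 0 → A_y = 1050 − 1508.16 × 0.390731 = 460.7 N.

T = 1508 N, A_x = 1388 N, A_y = 460.7 N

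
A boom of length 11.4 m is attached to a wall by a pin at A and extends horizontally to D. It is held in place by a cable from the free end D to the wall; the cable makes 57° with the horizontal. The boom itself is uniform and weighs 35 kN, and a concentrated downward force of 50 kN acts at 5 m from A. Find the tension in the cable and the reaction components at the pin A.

T = 47.01 kN, A_x = 25.61 kN, A_y = 45.57 kN

ΣM about A: T·sin57°·11.4 − 35·5.7 − 50·5 = 0 → T = 449.5/(11.4·0.838671) = 47.0147 ≈ 47.01 kN.
ΣF_x = 0: A_x − T·cos57° = 0 → A_x = 47.0147 × 0.544639 = 25.61 kN.
ΣF_y = 0: A_y + T·sin57° − 35 − 50 = 0 → A_y = 85 − 47.0147 × 0.838671 = 45.57 kN.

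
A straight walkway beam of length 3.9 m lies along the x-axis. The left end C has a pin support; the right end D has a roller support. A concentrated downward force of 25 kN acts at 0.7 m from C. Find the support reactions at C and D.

Taking moments about C: D_y·3.9 − 25·0.7 = 0 → D_y = 17.5/3.9 = 4.48718 ≈ 4.487 kN.
ΣF_y = 0: C_y + 4.48718 − 25 = 0 → C_y = 20.51 kN.
ΣF_x = 0: no horizontal applied forces, so C_x = 0.

C_x = 0, C_y = 20.51 kN, D_y = 4.487 kN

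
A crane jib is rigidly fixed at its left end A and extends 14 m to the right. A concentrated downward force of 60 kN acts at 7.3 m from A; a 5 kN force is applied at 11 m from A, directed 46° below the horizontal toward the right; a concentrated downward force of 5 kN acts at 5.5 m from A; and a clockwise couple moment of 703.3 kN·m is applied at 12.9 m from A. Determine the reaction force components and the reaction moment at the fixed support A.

A_x = -3.473 kN, A_y = 68.60 kN, M_A = 1208 kN·m

ΣF_x = 0: A_x + 5·cos46° = 0 → A_x = -3.473 kN.
ΣF_y = 0: A_y − 60 − 5·sin46° − 5 = 0 → A_y = 68.60 kN.
ΣM about A: M_A − 60·7.3 − 5·sin46°·11 − 5·5.5 − 703.3 = 0 → M_A = 1208 kN·m.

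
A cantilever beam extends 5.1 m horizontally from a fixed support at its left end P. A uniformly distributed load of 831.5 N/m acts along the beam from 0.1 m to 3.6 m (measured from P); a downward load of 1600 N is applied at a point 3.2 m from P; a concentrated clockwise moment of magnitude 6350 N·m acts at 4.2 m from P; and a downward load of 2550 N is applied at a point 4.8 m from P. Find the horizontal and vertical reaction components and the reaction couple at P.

P_x = 0, P_y = 7060 N, M_P = 29090 N·m

Resultant of the distributed load: 831.5 × 3.5 = 2910.25 N at 1.85 m from P.
ΣF_x = 0: P_x = 0.
ΣF_y = 0: P_y − 831.5·3.5 − 1600 − 2550 = 0 → P_y = 7060 N.
ΣM about P: M_P − (831.5·3.5)·1.85 − 1600·3.2 − 6350 − 2550·4.8 = 0 → M_P = 29090 N·m.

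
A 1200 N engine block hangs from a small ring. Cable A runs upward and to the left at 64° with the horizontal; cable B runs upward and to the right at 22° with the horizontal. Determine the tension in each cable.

T_A = 1115 N, T_B = 527.3 N

ΣF_x = 0: −T_A·cos64° + T_B·cos22° = 0 → T_B = 0.472799·T_A.
ΣF_y = 0: T_A·sin64° + T_B·sin22° = 1200.
Substitute: T_A·(0.898794 + 0.472799·0.374607) = 1200 → T_A = 1115.34 ≈ 1115 N.
Then T_B = 0.472799 × 1115.34 = 527.3 N.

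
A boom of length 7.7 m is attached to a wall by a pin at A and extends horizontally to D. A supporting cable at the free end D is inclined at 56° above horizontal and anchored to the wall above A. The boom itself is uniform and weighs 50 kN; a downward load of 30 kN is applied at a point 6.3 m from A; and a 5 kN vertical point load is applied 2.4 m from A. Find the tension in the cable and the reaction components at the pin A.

ΣM about A: T·sin56°·7.7 − 50·3.85 − 30·6.3 − 5·2.4 = 0 → T = 393.5/(7.7·0.829038) = 61.6424 ≈ 61.64 kN.
ΣF_x = 0: A_x − T·cos56° = 0 → A_x = 61.6424 × 0.559193 = 34.47 kN.
ΣF_y = 0: A_y + T·sin56° − 50 − 30 − 5 = 0 → A_y = 85 − 61.6424 × 0.829038 = 33.90 kN.

T = 61.64 kN, A_x = 34.47 kN, A_y = 33.90 kN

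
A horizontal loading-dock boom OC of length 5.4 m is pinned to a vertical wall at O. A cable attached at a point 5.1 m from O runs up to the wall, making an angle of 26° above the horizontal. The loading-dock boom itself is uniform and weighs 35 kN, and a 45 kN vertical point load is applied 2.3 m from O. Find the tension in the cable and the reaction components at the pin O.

ΣM about O: T·sin26°·5.1 − 35·2.7 − 45·2.3 = 0 → T = 198/(5.1·0.438371) = 88.5632 ≈ 88.56 kN.
ΣF_x = 0: O_x − T·cos26° = 0 → O_x = 88.5632 × 0.898794 = 79.60 kN.
ΣF_y = 0: O_y + T·sin26° − 35 − 45 = 0 → O_y = 80 − 88.5632 × 0.438371 = 41.18 kN.

T = 88.56 kN, O_x = 79.60 kN, O_y = 41.18 kN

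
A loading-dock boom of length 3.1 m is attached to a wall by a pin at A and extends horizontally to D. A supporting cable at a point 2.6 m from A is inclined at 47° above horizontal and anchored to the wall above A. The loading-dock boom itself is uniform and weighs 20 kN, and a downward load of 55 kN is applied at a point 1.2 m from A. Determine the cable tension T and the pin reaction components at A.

ΣM about A: T·sin47°·2.6 − 20·1.55 − 55·1.2 = 0 → T = 97/(2.6·0.731354) = 51.0118 ≈ 51.01 kN.
ΣF_x = 0: A_x − T·cos47° = 0 → A_x = 51.0118 × 0.681998 = 34.79 kN.
ΣF_y = 0: A_y + T·sin47° − 20 − 55 = 0 → A_y = 75 − 51.0118 × 0.731354 = 37.69 kN.

T = 51.01 kN, A_x = 34.79 kN, A_y = 37.69 kN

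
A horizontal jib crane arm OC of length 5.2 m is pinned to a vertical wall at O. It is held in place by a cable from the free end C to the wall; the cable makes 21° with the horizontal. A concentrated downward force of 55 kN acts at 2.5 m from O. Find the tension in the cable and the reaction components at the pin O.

T = 73.79 kN, O_x = 68.88 kN, O_y = 28.56 kN

ΣM about O: T·sin21°·5.2 − 55·2.5 = 0 → T = 137.5/(5.2·0.358368) = 73.7853 ≈ 73.79 kN.
ΣF_x = 0: O_x − T·cos21° = 0 → O_x = 73.7853 × 0.93358 = 68.88 kN.
ΣF_y = 0: O_y + T·sin21° − 55 = 0 → O_y = 55 − 73.7853 × 0.358368 = 28.56 kN.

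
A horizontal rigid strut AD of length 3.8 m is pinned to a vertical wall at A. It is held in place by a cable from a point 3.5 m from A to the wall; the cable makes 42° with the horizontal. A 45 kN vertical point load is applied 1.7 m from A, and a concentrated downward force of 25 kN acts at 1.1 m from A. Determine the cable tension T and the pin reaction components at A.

ΣM about A: T·sin42°·3.5 − 45·1.7 − 25·1.1 = 0 → T = 104/(3.5·0.669131) = 44.4073 ≈ 44.41 kN.
ΣF_x = 0: A_x − T·cos42° = 0 → A_x = 44.4073 × 0.743145 = 33.00 kN.
ΣF_y = 0: A_y + T·sin42° − 45 − 25 = 0 → A_y = 70 − 44.4073 × 0.669131 = 40.29 kN.

T = 44.41 kN, A_x = 33.00 kN, A_y = 40.29 kN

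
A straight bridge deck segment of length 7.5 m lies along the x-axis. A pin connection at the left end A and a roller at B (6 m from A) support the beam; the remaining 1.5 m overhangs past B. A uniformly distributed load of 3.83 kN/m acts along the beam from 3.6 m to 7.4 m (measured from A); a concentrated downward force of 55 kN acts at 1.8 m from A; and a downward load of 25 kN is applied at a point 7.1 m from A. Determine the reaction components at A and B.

A_x = 0, A_y = 35.13 kN, B_y = 59.42 kN

Resultant of the distributed load: 3.83 × 3.8 = 14.554 kN at 5.5 m from A.
ΣM about A: B_y·6 − (3.83·3.8)·5.5 − 55·1.8 − 25·7.1 = 0 → B_y = 356.547/6 = 59.4245 ≈ 59.42 kN.
ΣF_y = 0: A_y + 59.4245 − 3.83·3.8 − 55 − 25 = 0 → A_y = 35.13 kN.
ΣF_x = 0: no horizontal applied forces, so A_x = 0.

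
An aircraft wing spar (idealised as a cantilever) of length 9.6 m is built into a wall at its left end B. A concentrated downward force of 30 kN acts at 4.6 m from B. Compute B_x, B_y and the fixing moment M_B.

B_x = 0, B_y = 30.00 kN, M_B = 138.0 kN·m

ΣF_x = 0: B_x = 0.
ΣF_y = 0: B_y − 30 = 0 → B_y = 30.00 kN.
ΣM about B: M_B − 30·4.6 = 0 → M_B = 138.0 kN·m.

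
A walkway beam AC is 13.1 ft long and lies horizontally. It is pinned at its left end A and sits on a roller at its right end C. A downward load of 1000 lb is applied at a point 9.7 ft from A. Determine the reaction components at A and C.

A_x = 0, A_y = 259.5 lb, C_y = 740.5 lb

Moments about A: C_y·13.1 − 1000·9.7 = 0 → C_y = 9700/13.1 = 740.458 ≈ 740.5 lb.
ΣF_y = 0: A_y + 740.458 − 1000 = 0 → A_y = 259.5 lb.
ΣF_x = 0: no horizontal applied forces, so A_x = 0.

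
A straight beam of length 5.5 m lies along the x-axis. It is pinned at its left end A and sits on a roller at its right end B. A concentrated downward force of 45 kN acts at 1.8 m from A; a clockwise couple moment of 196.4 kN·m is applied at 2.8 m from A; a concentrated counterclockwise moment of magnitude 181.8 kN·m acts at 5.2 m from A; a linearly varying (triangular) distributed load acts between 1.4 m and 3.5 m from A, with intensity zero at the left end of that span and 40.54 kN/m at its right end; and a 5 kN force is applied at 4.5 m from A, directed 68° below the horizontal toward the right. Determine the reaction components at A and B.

A_x = -1.873 kN, A_y = 49.36 kN, B_y = 42.85 kN

Resultant of the triangular load: ½ × 40.54 × 2.1 = 42.567 kN, acting at 2.8 m from A (one-third of the span from the peak).
Taking moments about A: B_y·5.5 − 45·1.8 − 196.4 + 181.8 − (½·40.54·2.1)·2.8 − 5·sin68°·4.5 = 0 → B_y = 235.649/5.5 = 42.8453 ≈ 42.85 kN.
ΣF_y = 0: A_y + 42.8453 − 45 − ½·40.54·2.1 − 5·sin68° = 0 → A_y = 49.36 kN.
ΣF_x = 0: A_x + 5·cos68° = 0 → A_x = -1.873 kN.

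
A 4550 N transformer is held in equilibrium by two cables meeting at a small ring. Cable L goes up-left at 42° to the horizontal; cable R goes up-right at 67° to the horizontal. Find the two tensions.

ΣF_x = 0: −T_L·cos42° + T_R·cos67° = 0 → T_R = 1.90193·T_L.
ΣF_y = 0: T_L·sin42° + T_R·sin67° = 4550.
Substitute: T_L·(0.669131 + 1.90193·0.920505) = 4550 → T_L = 1880.27 ≈ 1880 N.
Then T_R = 1.90193 × 1880.27 = 3576 N.

T_L = 1880 N, T_R = 3576 N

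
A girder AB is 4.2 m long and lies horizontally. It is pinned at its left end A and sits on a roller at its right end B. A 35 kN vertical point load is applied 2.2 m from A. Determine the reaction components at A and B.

Moments about A: B_y·4.2 − 35·2.2 = 0 → B_y = 77/4.2 = 18.3333 ≈ 18.33 kN.
ΣF_y = 0: A_y + 18.3333 − 35 = 0 → A_y = 16.67 kN.
ΣF_x = 0: no horizontal applied forces, so A_x = 0.

A_x = 0, A_y = 16.67 kN, B_y = 18.33 kN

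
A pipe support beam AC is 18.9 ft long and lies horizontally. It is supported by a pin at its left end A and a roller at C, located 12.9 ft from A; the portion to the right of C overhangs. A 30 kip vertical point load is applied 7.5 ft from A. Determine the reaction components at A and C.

A_x = 0, A_y = 12.56 kip, C_y = 17.44 kip

ΣM about A: C_y·12.9 − 30·7.5 = 0 → C_y = 225/12.9 = 17.4419 ≈ 17.44 kip.
ΣF_y = 0: A_y + 17.4419 − 30 = 0 → A_y = 12.56 kip.
ΣF_x = 0: no horizontal applied forces, so A_x = 0.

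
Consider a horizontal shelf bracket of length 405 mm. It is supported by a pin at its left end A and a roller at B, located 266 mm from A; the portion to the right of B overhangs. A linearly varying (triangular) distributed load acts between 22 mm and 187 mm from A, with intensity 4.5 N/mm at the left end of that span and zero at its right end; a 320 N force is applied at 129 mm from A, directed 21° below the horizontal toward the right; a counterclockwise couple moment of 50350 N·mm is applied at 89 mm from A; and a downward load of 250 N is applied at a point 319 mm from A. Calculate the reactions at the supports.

Resultant of the triangular load: ½ × 4.5 × 165 = 371.25 N, acting at 77 mm from A (one-third of the span from the peak).
Taking moments about A: B_y·266 − (½·4.5·165)·77 − 320·sin21°·129 + 50350 − 250·319 = 0 → B_y = 72779.7/266 = 273.608 ≈ 273.6 N.
ΣF_y = 0: A_y + 273.608 − ½·4.5·165 − 320·sin21° − 250 = 0 → A_y = 462.3 N.
ΣF_x = 0: A_x + 320·cos21° = 0 → A_x = -298.7 N.

A_x = -298.7 N, A_y = 462.3 N, B_y = 273.6 N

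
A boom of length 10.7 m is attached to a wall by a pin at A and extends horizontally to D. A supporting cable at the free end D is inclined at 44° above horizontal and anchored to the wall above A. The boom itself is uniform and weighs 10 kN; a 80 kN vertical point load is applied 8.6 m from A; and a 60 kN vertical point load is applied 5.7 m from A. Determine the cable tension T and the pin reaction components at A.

ΣM about A: T·sin44°·10.7 − 10·5.35 − 80·8.6 − 60·5.7 = 0 → T = 1083.5/(10.7·0.694658) = 145.772 ≈ 145.8 kN.
ΣF_x = 0: A_x − T·cos44° = 0 → A_x = 145.772 × 0.71934 = 104.9 kN.
ΣF_y = 0: A_y + T·sin44° − 10 − 80 − 60 = 0 → A_y = 150 − 145.772 × 0.694658 = 48.74 kN.

T = 145.8 kN, A_x = 104.9 kN, A_y = 48.74 kN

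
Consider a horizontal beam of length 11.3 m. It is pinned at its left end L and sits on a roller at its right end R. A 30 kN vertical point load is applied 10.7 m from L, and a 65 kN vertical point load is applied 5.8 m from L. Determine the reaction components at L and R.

Taking moments about L: R_y·11.3 − 30·10.7 − 65·5.8 = 0 → R_y = 698/11.3 = 61.7699 ≈ 61.77 kN.
ΣF_y = 0: L_y + 61.7699 − 30 − 65 = 0 → L_y = 33.23 kN.
ΣF_x = 0: no horizontal applied forces, so L_x = 0.

L_x = 0, L_y = 33.23 kN, R_y = 61.77 kN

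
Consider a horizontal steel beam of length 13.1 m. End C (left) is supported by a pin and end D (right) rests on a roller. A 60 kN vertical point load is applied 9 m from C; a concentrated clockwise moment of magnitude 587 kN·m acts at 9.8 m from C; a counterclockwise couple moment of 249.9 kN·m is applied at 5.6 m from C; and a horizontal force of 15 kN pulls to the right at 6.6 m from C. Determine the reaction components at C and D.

Taking moments about C: D_y·13.1 − 60·9 − 587 + 249.9 = 0 → D_y = 877.1/13.1 = 66.9542 ≈ 66.95 kN.
ΣF_y = 0: C_y + 66.9542 − 60 = 0 → C_y = -6.954 kN.
ΣF_x = 0: C_x + 15 = 0 → C_x = -15.00 kN.

C_x = -15.00 kN, C_y = -6.954 kN, D_y = 66.95 kN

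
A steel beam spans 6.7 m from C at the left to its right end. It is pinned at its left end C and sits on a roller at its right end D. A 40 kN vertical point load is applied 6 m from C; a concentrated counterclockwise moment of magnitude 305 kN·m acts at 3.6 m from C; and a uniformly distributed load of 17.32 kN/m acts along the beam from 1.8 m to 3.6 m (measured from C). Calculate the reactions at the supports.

C_x = 0, C_y = 68.31 kN, D_y = 2.862 kN

Resultant of the distributed load: 17.32 × 1.8 = 31.176 kN at 2.7 m from C.
ΣM about C: D_y·6.7 − 40·6 + 305 − (17.32·1.8)·2.7 = 0 → D_y = 19.1752/6.7 = 2.86197 ≈ 2.862 kN.
ΣF_y = 0: C_y + 2.86197 − 40 − 17.32·1.8 = 0 → C_y = 68.31 kN.
ΣF_x = 0: no horizontal applied forces, so C_x = 0.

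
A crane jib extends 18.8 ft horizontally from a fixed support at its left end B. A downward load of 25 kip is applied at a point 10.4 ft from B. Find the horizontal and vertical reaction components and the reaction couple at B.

ΣF_x = 0: B_x = 0.
ΣF_y = 0: B_y − 25 = 0 → B_y = 25.00 kip.
ΣM about B: M_B − 25·10.4 = 0 → M_B = 260.0 kip·ft.

B_x = 0, B_y = 25.00 kip, M_B = 260.0 kip·ft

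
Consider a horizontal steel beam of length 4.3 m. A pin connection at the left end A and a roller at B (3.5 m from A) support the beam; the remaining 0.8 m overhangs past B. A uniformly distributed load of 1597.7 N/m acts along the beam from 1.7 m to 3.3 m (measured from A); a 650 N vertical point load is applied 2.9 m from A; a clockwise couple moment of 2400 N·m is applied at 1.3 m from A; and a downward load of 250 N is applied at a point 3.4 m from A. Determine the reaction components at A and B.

A_x = 0, A_y = 163.2 N, B_y = 3293 N

Resultant of the distributed load: 1597.7 × 1.6 = 2556.32 N at 2.5 m from A.
ΣM about A: B_y·3.5 − (1597.7·1.6)·2.5 − 650·2.9 − 2400 − 250·3.4 = 0 → B_y = 11525.8/3.5 = 3293.09 ≈ 3293 N.
ΣF_y = 0: A_y + 3293.09 − 1597.7·1.6 − 650 − 250 = 0 → A_y = 163.2 N.
ΣF_x = 0: no horizontal applied forces, so A_x = 0.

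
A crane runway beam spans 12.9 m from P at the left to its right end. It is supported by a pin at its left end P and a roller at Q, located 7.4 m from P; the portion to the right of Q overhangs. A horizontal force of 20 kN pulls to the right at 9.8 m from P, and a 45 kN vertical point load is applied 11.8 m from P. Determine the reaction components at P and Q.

ΣM about P: Q_y·7.4 − 45·11.8 = 0 → Q_y = 531/7.4 = 71.7568 ≈ 71.76 kN.
ΣF_y = 0: P_y + 71.7568 − 45 = 0 → P_y = -26.76 kN.
ΣF_x = 0: P_x + 20 = 0 → P_x = -20.00 kN.

P_x = -20.00 kN, P_y = -26.76 kN, Q_y = 71.76 kN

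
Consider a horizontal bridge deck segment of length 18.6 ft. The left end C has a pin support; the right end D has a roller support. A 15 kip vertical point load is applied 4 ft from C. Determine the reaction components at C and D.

C_x = 0, C_y = 11.77 kip, D_y = 3.226 kip

Taking moments about C: D_y·18.6 − 15·4 = 0 → D_y = 60/18.6 = 3.22581 ≈ 3.226 kip.
ΣF_y = 0: C_y + 3.22581 − 15 = 0 → C_y = 11.77 kip.
ΣF_x = 0: no horizontal applied forces, so C_x = 0.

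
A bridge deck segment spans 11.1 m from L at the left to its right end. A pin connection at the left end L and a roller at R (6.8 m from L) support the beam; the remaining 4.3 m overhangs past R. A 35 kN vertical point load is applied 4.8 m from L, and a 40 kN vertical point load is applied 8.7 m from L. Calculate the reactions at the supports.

L_x = 0, L_y = -0.8824 kN, R_y = 75.88 kN

Taking moments about L: R_y·6.8 − 35·4.8 − 40·8.7 = 0 → R_y = 516/6.8 = 75.8824 ≈ 75.88 kN.
ΣF_y = 0: L_y + 75.8824 − 35 − 40 = 0 → L_y = -0.8824 kN.
ΣF_x = 0: no horizontal applied forces, so L_x = 0.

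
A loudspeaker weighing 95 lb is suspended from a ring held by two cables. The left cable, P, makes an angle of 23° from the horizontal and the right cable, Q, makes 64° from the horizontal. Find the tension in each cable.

ΣF_x = 0: −T_P·cos23° + T_Q·cos64° = 0 → T_Q = 2.09983·T_P.
ΣF_y = 0: T_P·sin23° + T_Q·sin64° = 95.
Substitute: T_P·(0.390731 + 2.09983·0.898794) = 95 → T_P = 41.7024 ≈ 41.70 lb.
Then T_Q = 2.09983 × 41.7024 = 87.57 lb.

T_P = 41.70 lb, T_Q = 87.57 lb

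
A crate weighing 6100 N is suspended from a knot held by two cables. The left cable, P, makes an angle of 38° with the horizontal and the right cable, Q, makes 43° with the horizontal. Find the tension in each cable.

ΣF_x = 0: −T_P·cos38° + T_Q·cos43° = 0 → T_Q = 1.07747·T_P.
ΣF_y = 0: T_P·sin38° + T_Q·sin43° = 6100.
Substitute: T_P·(0.615661 + 1.07747·0.681998) = 6100 → T_P = 4516.87 ≈ 4517 N.
Then T_Q = 1.07747 × 4516.87 = 4867 N.

T_P = 4517 N, T_Q = 4867 N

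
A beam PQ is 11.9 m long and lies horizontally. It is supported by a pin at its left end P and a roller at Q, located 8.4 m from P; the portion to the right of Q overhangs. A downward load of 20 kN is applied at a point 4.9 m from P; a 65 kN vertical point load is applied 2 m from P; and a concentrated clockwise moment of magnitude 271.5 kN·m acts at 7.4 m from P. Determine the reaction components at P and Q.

P_x = 0, P_y = 25.54 kN, Q_y = 59.46 kN

Moments about P: Q_y·8.4 − 20·4.9 − 65·2 − 271.5 = 0 → Q_y = 499.5/8.4 = 59.4643 ≈ 59.46 kN.
ΣF_y = 0: P_y + 59.4643 − 20 − 65 = 0 → P_y = 25.54 kN.
ΣF_x = 0: no horizontal applied forces, so P_x = 0.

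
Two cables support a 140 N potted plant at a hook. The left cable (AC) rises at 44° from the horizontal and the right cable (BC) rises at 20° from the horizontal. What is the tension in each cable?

ΣF_x = 0: −T_AC·cos44° + T_BC·cos20° = 0 → T_BC = 0.765505·T_AC.
ΣF_y = 0: T_AC·sin44° + T_BC·sin20° = 140.
Substitute: T_AC·(0.694658 + 0.765505·0.34202) = 140 → T_AC = 146.371 ≈ 146.4 N.
Then T_BC = 0.765505 × 146.371 = 112.0 N.

T_AC = 146.4 N, T_BC = 112.0 N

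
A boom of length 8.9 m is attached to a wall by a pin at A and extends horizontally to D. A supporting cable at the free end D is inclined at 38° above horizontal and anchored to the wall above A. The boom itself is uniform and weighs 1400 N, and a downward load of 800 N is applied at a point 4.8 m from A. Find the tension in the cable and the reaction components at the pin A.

T = 1838 N, A_x = 1448 N, A_y = 1069 N

ΣM about A: T·sin38°·8.9 − 1400·4.45 − 800·4.8 = 0 → T = 10070/(8.9·0.615661) = 1837.8 ≈ 1838 N.
ΣF_x = 0: A_x − T·cos38° = 0 → A_x = 1837.8 × 0.788011 = 1448 N.
ΣF_y = 0: A_y + T·sin38° − 1400 − 800 = 0 → A_y = 2200 − 1837.8 × 0.615661 = 1069 N.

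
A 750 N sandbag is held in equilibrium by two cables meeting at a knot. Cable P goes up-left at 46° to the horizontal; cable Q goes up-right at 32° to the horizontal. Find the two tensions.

T_P = 650.2 N, T_Q = 532.6 N

ΣF_x = 0: −T_P·cos46° + T_Q·cos32° = 0 → T_Q = 0.819126·T_P.
ΣF_y = 0: T_P·sin46° + T_Q·sin32° = 750.
Substitute: T_P·(0.71934 + 0.819126·0.529919) = 750 → T_P = 650.246 ≈ 650.2 N.
Then T_Q = 0.819126 × 650.246 = 532.6 N.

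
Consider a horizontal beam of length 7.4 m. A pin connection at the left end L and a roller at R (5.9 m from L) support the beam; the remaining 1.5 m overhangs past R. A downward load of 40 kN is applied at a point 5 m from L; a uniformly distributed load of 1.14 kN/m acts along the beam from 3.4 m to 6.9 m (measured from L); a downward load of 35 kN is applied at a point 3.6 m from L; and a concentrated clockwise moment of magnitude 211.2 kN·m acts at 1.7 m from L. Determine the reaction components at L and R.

Resultant of the distributed load: 1.14 × 3.5 = 3.99 kN at 5.15 m from L.
Moments about L: R_y·5.9 − 40·5 − (1.14·3.5)·5.15 − 35·3.6 − 211.2 = 0 → R_y = 557.7485/5.9 = 94.5336 ≈ 94.53 kN.
ΣF_y = 0: L_y + 94.5336 − 40 − 1.14·3.5 − 35 = 0 → L_y = -15.54 kN.
ΣF_x = 0: no horizontal applied forces, so L_x = 0.

L_x = 0, L_y = -15.54 kN, R_y = 94.53 kN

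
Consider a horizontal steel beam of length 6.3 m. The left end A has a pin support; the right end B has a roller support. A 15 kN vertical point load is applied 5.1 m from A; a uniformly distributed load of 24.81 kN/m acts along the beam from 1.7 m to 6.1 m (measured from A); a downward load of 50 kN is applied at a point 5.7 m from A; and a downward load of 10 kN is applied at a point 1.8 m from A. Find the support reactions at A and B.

Resultant of the distributed load: 24.81 × 4.4 = 109.164 kN at 3.9 m from A.
Taking moments about A: B_y·6.3 − 15·5.1 − (24.81·4.4)·3.9 − 50·5.7 − 10·1.8 = 0 → B_y = 805.2396/6.3 = 127.816 ≈ 127.8 kN.
ΣF_y = 0: A_y + 127.816 − 15 − 24.81·4.4 − 50 − 10 = 0 → A_y = 56.35 kN.
ΣF_x = 0: no horizontal applied forces, so A_x = 0.

A_x = 0, A_y = 56.35 kN, B_y = 127.8 kN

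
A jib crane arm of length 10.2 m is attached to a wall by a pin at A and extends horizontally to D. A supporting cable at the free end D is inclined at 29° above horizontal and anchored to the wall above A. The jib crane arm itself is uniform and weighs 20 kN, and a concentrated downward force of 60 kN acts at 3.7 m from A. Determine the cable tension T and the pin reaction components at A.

T = 65.52 kN, A_x = 57.31 kN, A_y = 48.24 kN

ΣM about A: T·sin29°·10.2 − 20·5.1 − 60·3.7 = 0 → T = 324/(10.2·0.48481) = 65.5199 ≈ 65.52 kN.
ΣF_x = 0: A_x − T·cos29° = 0 → A_x = 65.5199 × 0.87462 = 57.31 kN.
ΣF_y = 0: A_y + T·sin29° − 20 − 60 = 0 → A_y = 80 − 65.5199 × 0.48481 = 48.24 kN.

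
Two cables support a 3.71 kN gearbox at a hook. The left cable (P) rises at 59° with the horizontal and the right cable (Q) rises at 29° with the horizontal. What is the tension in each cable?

ΣF_x = 0: −T_P·cos59° + T_Q·cos29° = 0 → T_Q = 0.588871·T_P.
ΣF_y = 0: T_P·sin59° + T_Q·sin29° = 3.71.
Substitute: T_P·(0.857167 + 0.588871·0.48481) = 3.71 → T_P = 3.24682 ≈ 3.247 kN.
Then T_Q = 0.588871 × 3.24682 = 1.912 kN.

T_P = 3.247 kN, T_Q = 1.912 kN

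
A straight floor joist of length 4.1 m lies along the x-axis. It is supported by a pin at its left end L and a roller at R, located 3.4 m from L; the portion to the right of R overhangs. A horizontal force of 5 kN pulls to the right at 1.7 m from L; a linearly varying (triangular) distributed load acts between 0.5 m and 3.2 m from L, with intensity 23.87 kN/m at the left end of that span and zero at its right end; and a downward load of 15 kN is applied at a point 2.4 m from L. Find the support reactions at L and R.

L_x = -5.000 kN, L_y = 23.37 kN, R_y = 23.86 kN

Resultant of the triangular load: ½ × 23.87 × 2.7 = 32.2245 kN, acting at 1.4 m from L (one-third of the span from the peak).
Moments about L: R_y·3.4 − (½·23.87·2.7)·1.4 − 15·2.4 = 0 → R_y = 81.1143/3.4 = 23.8571 ≈ 23.86 kN.
ΣF_y = 0: L_y + 23.8571 − ½·23.87·2.7 − 15 = 0 → L_y = 23.37 kN.
ΣF_x = 0: L_x + 5 = 0 → L_x = -5.000 kN.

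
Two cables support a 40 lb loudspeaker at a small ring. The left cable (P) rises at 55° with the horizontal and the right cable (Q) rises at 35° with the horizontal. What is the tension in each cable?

ΣF_x = 0: −T_P·cos55° + T_Q·cos35° = 0 → T_Q = 0.700208·T_P.
ΣF_y = 0: T_P·sin55° + T_Q·sin35° = 40.
Substitute: T_P·(0.819152 + 0.700208·0.573576) = 40 → T_P = 32.7661 ≈ 32.77 lb.
Then T_Q = 0.700208 × 32.7661 = 22.94 lb.

T_P = 32.77 lb, T_Q = 22.94 lb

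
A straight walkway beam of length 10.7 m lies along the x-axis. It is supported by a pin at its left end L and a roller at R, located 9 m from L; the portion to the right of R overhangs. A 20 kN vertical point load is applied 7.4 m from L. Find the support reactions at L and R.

L_x = 0, L_y = 3.556 kN, R_y = 16.44 kN

Moments about L: R_y·9 − 20·7.4 = 0 → R_y = 148/9 = 16.4444 ≈ 16.44 kN.
ΣF_y = 0: L_y + 16.4444 − 20 = 0 → L_y = 3.556 kN.
ΣF_x = 0: no horizontal applied forces, so L_x = 0.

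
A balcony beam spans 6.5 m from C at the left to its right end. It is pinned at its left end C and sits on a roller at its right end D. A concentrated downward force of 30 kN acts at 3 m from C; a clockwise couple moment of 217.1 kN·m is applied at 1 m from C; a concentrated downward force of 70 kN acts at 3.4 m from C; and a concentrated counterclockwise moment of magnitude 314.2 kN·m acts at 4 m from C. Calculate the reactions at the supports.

Moments about C: D_y·6.5 − 30·3 − 217.1 − 70·3.4 + 314.2 = 0 → D_y = 230.9/6.5 = 35.5231 ≈ 35.52 kN.
ΣF_y = 0: C_y + 35.5231 − 30 − 70 = 0 → C_y = 64.48 kN.
ΣF_x = 0: no horizontal applied forces, so C_x = 0.

C_x = 0, C_y = 64.48 kN, D_y = 35.52 kN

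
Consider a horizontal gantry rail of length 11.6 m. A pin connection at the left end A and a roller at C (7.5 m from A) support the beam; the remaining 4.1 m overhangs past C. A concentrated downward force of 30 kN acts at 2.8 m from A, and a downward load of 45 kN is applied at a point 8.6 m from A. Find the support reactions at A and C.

Taking moments about A: C_y·7.5 − 30·2.8 − 45·8.6 = 0 → C_y = 471/7.5 = 62.80 kN.
ΣF_y = 0: A_y + 62.8 − 30 − 45 = 0 → A_y = 12.20 kN.
ΣF_x = 0: no horizontal applied forces, so A_x = 0.

A_x = 0, A_y = 12.20 kN, C_y = 62.80 kN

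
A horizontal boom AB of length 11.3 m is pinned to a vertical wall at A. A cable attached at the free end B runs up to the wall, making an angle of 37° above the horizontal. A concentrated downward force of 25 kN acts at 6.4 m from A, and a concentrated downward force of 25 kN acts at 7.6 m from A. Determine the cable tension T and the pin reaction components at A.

ΣM about A: T·sin37°·11.3 − 25·6.4 − 25·7.6 = 0 → T = 350/(11.3·0.601815) = 51.4667 ≈ 51.47 kN.
ΣF_x = 0: A_x − T·cos37° = 0 → A_x = 51.4667 × 0.798636 = 41.10 kN.
ΣF_y = 0: A_y + T·sin37° − 25 − 25 = 0 → A_y = 50 − 51.4667 × 0.601815 = 19.03 kN.

T = 51.47 kN, A_x = 41.10 kN, A_y = 19.03 kN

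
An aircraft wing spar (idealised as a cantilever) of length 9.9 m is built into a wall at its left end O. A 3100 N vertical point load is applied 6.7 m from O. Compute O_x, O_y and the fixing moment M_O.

O_x = 0, O_y = 3100 N, M_O = 20770 N·m

ΣF_x = 0: O_x = 0.
ΣF_y = 0: O_y − 3100 = 0 → O_y = 3100 N.
ΣM about O: M_O − 3100·6.7 = 0 → M_O = 20770 N·m.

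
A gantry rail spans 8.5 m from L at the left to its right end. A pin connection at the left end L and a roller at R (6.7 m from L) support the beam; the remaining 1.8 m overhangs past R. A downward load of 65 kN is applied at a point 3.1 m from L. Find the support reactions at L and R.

L_x = 0, L_y = 34.93 kN, R_y = 30.07 kN

Moments about L: R_y·6.7 − 65·3.1 = 0 → R_y = 201.5/6.7 = 30.0746 ≈ 30.07 kN.
ΣF_y = 0: L_y + 30.0746 − 65 = 0 → L_y = 34.93 kN.
ΣF_x = 0: no horizontal applied forces, so L_x = 0.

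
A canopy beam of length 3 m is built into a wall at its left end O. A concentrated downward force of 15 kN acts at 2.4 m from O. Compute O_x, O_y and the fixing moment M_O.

O_x = 0, O_y = 15.00 kN, M_O = 36.00 kN·m

ΣF_x = 0: O_x = 0.
ΣF_y = 0: O_y − 15 = 0 → O_y = 15.00 kN.
ΣM about O: M_O − 15·2.4 = 0 → M_O = 36.00 kN·m.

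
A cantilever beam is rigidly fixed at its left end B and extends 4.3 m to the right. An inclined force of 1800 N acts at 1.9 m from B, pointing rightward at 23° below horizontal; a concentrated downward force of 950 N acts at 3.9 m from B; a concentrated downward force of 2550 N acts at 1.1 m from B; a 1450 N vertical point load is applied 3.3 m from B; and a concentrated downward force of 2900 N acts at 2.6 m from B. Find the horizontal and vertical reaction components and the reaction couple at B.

B_x = -1657 N, B_y = 8553 N, M_B = 20170 N·m

ΣF_x = 0: B_x + 1800·cos23° = 0 → B_x = -1657 N.
ΣF_y = 0: B_y − 1800·sin23° − 950 − 2550 − 1450 − 2900 = 0 → B_y = 8553 N.
ΣM about B: M_B − 1800·sin23°·1.9 − 950·3.9 − 2550·1.1 − 1450·3.3 − 2900·2.6 = 0 → M_B = 20170 N·m.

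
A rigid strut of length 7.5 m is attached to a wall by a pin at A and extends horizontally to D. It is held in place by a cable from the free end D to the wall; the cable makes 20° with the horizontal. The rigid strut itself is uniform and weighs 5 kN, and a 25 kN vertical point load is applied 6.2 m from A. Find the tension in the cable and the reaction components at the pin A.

T = 67.73 kN, A_x = 63.65 kN, A_y = 6.833 kN

ΣM about A: T·sin20°·7.5 − 5·3.75 − 25·6.2 = 0 → T = 173.75/(7.5·0.34202) = 67.7348 ≈ 67.73 kN.
ΣF_x = 0: A_x − T·cos20° = 0 → A_x = 67.7348 × 0.939693 = 63.65 kN.
ΣF_y = 0: A_y + T·sin20° − 5 − 25 = 0 → A_y = 30 − 67.7348 × 0.34202 = 6.833 kN.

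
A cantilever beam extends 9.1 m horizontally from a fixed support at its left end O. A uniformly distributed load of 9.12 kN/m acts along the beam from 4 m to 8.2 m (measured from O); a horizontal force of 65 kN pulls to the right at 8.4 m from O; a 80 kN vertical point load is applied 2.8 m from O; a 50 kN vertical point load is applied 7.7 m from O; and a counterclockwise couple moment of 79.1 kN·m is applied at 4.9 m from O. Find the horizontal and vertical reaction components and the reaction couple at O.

O_x = -65.00 kN, O_y = 168.3 kN, M_O = 763.6 kN·m

Resultant of the distributed load: 9.12 × 4.2 = 38.304 kN at 6.1 m from O.
ΣF_x = 0: O_x + 65 = 0 → O_x = -65.00 kN.
ΣF_y = 0: O_y − 9.12·4.2 − 80 − 50 = 0 → O_y = 168.3 kN.
ΣM about O: M_O − (9.12·4.2)·6.1 − 80·2.8 − 50·7.7 + 79.1 = 0 → M_O = 763.6 kN·m.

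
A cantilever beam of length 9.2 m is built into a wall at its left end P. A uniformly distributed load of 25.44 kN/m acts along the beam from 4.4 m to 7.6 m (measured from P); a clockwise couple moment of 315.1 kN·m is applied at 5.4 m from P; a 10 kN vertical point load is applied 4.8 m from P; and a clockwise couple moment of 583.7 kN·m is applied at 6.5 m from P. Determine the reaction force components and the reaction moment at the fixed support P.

Resultant of the distributed load: 25.44 × 3.2 = 81.408 kN at 6 m from P.
ΣF_x = 0: P_x = 0.
ΣF_y = 0: P_y − 25.44·3.2 − 10 = 0 → P_y = 91.41 kN.
ΣM about P: M_P − (25.44·3.2)·6 − 315.1 − 10·4.8 − 583.7 = 0 → M_P = 1435 kN·m.

P_x = 0, P_y = 91.41 kN, M_P = 1435 kN·m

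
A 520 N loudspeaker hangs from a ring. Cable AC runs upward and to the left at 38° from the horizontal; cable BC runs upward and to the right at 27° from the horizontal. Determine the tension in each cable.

T_AC = 511.2 N, T_BC = 452.1 N

ΣF_x = 0: −T_AC·cos38° + T_BC·cos27° = 0 → T_BC = 0.884405·T_AC.
ΣF_y = 0: T_AC·sin38° + T_BC·sin27° = 520.
Substitute: T_AC·(0.615661 + 0.884405·0.45399) = 520 → T_AC = 511.221 ≈ 511.2 N.
Then T_BC = 0.884405 × 511.221 = 452.1 N.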